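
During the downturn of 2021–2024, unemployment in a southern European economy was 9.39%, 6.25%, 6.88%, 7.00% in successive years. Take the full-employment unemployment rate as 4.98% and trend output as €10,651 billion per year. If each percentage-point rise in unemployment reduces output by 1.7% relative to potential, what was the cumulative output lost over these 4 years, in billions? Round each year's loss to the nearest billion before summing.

Year 2021: gap = -1.7 × (9.39 - 4.98) = -7.497%, loss ≈ 10651 × 7.497/100 ≈ 799.
Year 2022: gap = -1.7 × (6.25 - 4.98) = -2.159%, loss ≈ 10651 × 2.159/100 ≈ 230.
Year 2023: gap = -1.7 × (6.88 - 4.98) = -3.23%, loss ≈ 10651 × 3.23/100 ≈ 344.
Year 2024: gap = -1.7 × (7 - 4.98) = -3.434%, loss ≈ 10651 × 3.434/100 ≈ 366.
Total lost output = 799 + 230 + 344 + 366 = 1739 billion.

€1,739 billion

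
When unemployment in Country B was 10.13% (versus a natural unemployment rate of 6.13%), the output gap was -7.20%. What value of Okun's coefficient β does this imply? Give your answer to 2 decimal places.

Okun's law: output gap = -β × (u - u*).
-7.20 = -β × (10.13 - 6.13) = -β × 4, so β = 7.2/4 = 1.80.

β ≈ 1.80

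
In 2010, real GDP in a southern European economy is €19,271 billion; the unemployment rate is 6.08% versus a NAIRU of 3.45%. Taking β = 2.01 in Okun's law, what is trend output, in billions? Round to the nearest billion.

€20,347 billion

Unemployment gap = 6.08 - 3.45 = 2.63 points, so output gap = -2.01 × 2.63 = -5.2863%.
Since Y = Y* × (1 + gap/100), Y* = 19271/0.947137 ≈ 20347 billion.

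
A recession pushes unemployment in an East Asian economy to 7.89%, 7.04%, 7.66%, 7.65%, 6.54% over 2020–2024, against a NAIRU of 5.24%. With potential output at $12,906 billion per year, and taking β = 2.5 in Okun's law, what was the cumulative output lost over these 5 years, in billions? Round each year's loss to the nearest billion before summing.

$3,414 billion

Year 2020: gap = -2.5 × (7.89 - 5.24) = -6.625%, loss ≈ 12906 × 6.625/100 ≈ 855.
Year 2021: gap = -2.5 × (7.04 - 5.24) = -4.5%, loss ≈ 12906 × 4.5/100 ≈ 581.
Year 2022: gap = -2.5 × (7.66 - 5.24) = -6.05%, loss ≈ 12906 × 6.05/100 ≈ 781.
Year 2023: gap = -2.5 × (7.65 - 5.24) = -6.025%, loss ≈ 12906 × 6.025/100 ≈ 778.
Year 2024: gap = -2.5 × (6.54 - 5.24) = -3.25%, loss ≈ 12906 × 3.25/100 ≈ 419.
Total lost output = 855 + 581 + 781 + 778 + 419 = 3414 billion.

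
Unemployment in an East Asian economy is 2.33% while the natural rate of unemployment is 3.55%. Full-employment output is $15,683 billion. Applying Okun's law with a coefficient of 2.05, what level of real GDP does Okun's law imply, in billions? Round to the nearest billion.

Unemployment gap = 2.33 - 3.55 = -1.22 points, so the output gap is -2.05 × (-1.22) = 2.501%.
Actual GDP = 15683 × (1 + 2.501/100) = 15683 × 1.02501 ≈ 16075 billion.

$16,075 billion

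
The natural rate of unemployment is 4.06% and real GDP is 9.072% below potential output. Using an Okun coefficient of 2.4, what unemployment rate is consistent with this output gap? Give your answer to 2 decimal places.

7.84%

From Okun's law, u - u* = -(output gap)/β = -(-9.072)/2.4 = 3.78 points.
So u = 4.06 + 3.78 = 7.84%.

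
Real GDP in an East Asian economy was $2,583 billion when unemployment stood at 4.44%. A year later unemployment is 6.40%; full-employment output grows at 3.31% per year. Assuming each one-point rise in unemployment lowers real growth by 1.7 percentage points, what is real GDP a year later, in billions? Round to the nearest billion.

$2,582 billion

Δu = 6.4 - 4.44 = 1.96 points.
Okun's law (growth form): g_Y = g_Y* - β × Δu = 3.31 - 1.7 × (1.96) = 3.31 - 3.332 = -0.022%.
Real GDP in the next year = 2583 × (1 - 0.022/100) = 2583 × 0.99978 ≈ 2582 billion.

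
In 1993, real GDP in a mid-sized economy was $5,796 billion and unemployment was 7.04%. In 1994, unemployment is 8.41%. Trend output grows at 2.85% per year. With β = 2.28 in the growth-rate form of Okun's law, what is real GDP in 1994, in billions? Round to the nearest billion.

Δu = 8.41 - 7.04 = 1.37 points.
Okun's law (growth form): g_Y = g_Y* - β × Δu = 2.85 - 2.28 × (1.37) = 2.85 - 3.1236 = -0.2736%.
Real GDP in the next year = 5796 × (1 - 0.2736/100) = 5796 × 0.997264 ≈ 5780 billion.

$5,780 billion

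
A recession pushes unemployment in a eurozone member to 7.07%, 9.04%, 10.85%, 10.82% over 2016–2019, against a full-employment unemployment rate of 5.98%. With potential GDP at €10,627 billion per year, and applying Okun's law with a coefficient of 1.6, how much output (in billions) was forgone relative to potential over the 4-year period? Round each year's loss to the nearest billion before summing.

Year 2016: gap = -1.6 × (7.07 - 5.98) = -1.744%, loss ≈ 10627 × 1.744/100 ≈ 185.
Year 2017: gap = -1.6 × (9.04 - 5.98) = -4.896%, loss ≈ 10627 × 4.896/100 ≈ 520.
Year 2018: gap = -1.6 × (10.85 - 5.98) = -7.792%, loss ≈ 10627 × 7.792/100 ≈ 828.
Year 2019: gap = -1.6 × (10.82 - 5.98) = -7.744%, loss ≈ 10627 × 7.744/100 ≈ 823.
Total lost output = 185 + 520 + 828 + 823 = 2356 billion.

€2,356 billion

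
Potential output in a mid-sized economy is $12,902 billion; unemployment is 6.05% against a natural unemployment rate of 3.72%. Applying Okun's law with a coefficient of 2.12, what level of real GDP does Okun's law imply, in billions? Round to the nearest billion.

$12,265 billion

Unemployment gap = 6.05 - 3.72 = 2.33 points, so the output gap is -2.12 × 2.33 = -4.9396%.
Actual GDP = 12902 × (1 - 4.9396/100) = 12902 × 0.950604 ≈ 12265 billion.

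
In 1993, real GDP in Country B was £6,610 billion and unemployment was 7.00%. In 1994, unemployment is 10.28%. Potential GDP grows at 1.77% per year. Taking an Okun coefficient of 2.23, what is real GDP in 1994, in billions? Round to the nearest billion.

£6,244 billion

Δu = 10.28 - 7 = 3.28 points.
Okun's law (growth form): g_Y = g_Y* - β × Δu = 1.77 - 2.23 × (3.28) = 1.77 - 7.3144 = -5.5444%.
Real GDP in the next year = 6610 × (1 - 5.5444/100) = 6610 × 0.944556 ≈ 6244 billion.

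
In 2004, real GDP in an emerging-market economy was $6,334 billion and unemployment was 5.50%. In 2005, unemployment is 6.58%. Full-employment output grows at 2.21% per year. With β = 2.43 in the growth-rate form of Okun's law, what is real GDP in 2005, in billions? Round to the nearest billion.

$6,308 billion

Δu = 6.58 - 5.5 = 1.08 points.
Okun's law (growth form): g_Y = g_Y* - β × Δu = 2.21 - 2.43 × (1.08) = 2.21 - 2.6244 = -0.4144%.
Real GDP in the next year = 6334 × (1 - 0.4144/100) = 6334 × 0.995856 ≈ 6308 billion.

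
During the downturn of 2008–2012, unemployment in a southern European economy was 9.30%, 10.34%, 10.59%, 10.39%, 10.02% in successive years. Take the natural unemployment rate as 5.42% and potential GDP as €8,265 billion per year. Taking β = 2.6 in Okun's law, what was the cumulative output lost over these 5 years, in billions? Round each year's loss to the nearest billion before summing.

€5,058 billion

Year 2008: gap = -2.6 × (9.3 - 5.42) = -10.088%, loss ≈ 8265 × 10.088/100 ≈ 834.
Year 2009: gap = -2.6 × (10.34 - 5.42) = -12.792%, loss ≈ 8265 × 12.792/100 ≈ 1057.
Year 2010: gap = -2.6 × (10.59 - 5.42) = -13.442%, loss ≈ 8265 × 13.442/100 ≈ 1111.
Year 2011: gap = -2.6 × (10.39 - 5.42) = -12.922%, loss ≈ 8265 × 12.922/100 ≈ 1068.
Year 2012: gap = -2.6 × (10.02 - 5.42) = -11.96%, loss ≈ 8265 × 11.96/100 ≈ 988.
Total lost output = 834 + 1057 + 1111 + 1068 + 988 = 5058 billion.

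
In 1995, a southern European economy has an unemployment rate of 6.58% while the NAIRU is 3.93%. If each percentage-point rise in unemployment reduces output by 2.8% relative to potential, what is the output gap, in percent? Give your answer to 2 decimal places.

-7.42%

The unemployment gap is 6.58 - 3.93 = 2.65 percentage points.
Okun's law gives an output gap of -2.8 × 2.65 = -7.42%, i.e. 7.42% below potential.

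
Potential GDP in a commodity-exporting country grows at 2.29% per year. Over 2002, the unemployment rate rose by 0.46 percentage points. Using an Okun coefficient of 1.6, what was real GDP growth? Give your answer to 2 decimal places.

1.55%

Growth-rate Okun's law: g_Y = g_Y* - β × Δu.
g_Y = 2.29 - 1.6 × (0.46) = 2.29 - 0.736 = 1.554%, i.e. 1.55% to 2 d.p.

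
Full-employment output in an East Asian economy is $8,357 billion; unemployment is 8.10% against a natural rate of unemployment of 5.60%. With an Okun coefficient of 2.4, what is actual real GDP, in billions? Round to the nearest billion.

Unemployment gap = 8.1 - 5.6 = 2.5 points, so the output gap is -2.4 × 2.5 = -6%.
Actual GDP = 8357 × (1 - 6/100) = 8357 × 0.94 ≈ 7856 billion.

$7,856 billion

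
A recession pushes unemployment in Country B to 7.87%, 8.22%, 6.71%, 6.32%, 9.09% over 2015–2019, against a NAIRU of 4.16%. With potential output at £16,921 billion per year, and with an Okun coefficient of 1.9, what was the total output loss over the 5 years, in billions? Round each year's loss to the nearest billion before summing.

Year 2015: gap = -1.9 × (7.87 - 4.16) = -7.049%, loss ≈ 16921 × 7.049/100 ≈ 1193.
Year 2016: gap = -1.9 × (8.22 - 4.16) = -7.714%, loss ≈ 16921 × 7.714/100 ≈ 1305.
Year 2017: gap = -1.9 × (6.71 - 4.16) = -4.845%, loss ≈ 16921 × 4.845/100 ≈ 820.
Year 2018: gap = -1.9 × (6.32 - 4.16) = -4.104%, loss ≈ 16921 × 4.104/100 ≈ 694.
Year 2019: gap = -1.9 × (9.09 - 4.16) = -9.367%, loss ≈ 16921 × 9.367/100 ≈ 1585.
Total lost output = 1193 + 1305 + 820 + 694 + 1585 = 5597 billion.

£5,597 billion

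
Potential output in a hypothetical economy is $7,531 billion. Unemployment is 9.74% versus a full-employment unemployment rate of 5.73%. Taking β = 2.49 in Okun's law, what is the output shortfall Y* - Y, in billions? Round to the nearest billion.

$752 billion

Output gap = -2.49 × (9.74 - 5.73) = -2.49 × 4.01 = -9.9849%.
Actual GDP ≈ 7531 × 0.900151 ≈ 6779 billion, so the shortfall is 7531 - 6779 = 752 billion.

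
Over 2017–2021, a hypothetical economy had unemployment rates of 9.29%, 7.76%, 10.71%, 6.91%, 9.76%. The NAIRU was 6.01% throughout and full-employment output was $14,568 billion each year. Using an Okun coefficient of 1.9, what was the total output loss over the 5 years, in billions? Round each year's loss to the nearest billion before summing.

$3,980 billion

Year 2017: gap = -1.9 × (9.29 - 6.01) = -6.232%, loss ≈ 14568 × 6.232/100 ≈ 908.
Year 2018: gap = -1.9 × (7.76 - 6.01) = -3.325%, loss ≈ 14568 × 3.325/100 ≈ 484.
Year 2019: gap = -1.9 × (10.71 - 6.01) = -8.93%, loss ≈ 14568 × 8.93/100 ≈ 1301.
Year 2020: gap = -1.9 × (6.91 - 6.01) = -1.71%, loss ≈ 14568 × 1.71/100 ≈ 249.
Year 2021: gap = -1.9 × (9.76 - 6.01) = -7.125%, loss ≈ 14568 × 7.125/100 ≈ 1038.
Total lost output = 908 + 484 + 1301 + 249 + 1038 = 3980 billion.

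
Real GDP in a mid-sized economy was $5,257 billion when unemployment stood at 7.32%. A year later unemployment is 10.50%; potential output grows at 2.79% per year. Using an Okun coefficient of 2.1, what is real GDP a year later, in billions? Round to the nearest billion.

$5,053 billion

Δu = 10.5 - 7.32 = 3.18 points.
Okun's law (growth form): g_Y = g_Y* - β × Δu = 2.79 - 2.1 × (3.18) = 2.79 - 6.678 = -3.888%.
Real GDP in the next year = 5257 × (1 - 3.888/100) = 5257 × 0.96112 ≈ 5053 billion.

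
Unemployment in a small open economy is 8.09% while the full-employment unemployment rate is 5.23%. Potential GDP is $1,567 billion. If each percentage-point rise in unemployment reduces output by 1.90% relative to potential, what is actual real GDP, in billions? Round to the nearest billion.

Unemployment gap = 8.09 - 5.23 = 2.86 points, so the output gap is -1.9 × 2.86 = -5.434%.
Actual GDP = 1567 × (1 - 5.434/100) = 1567 × 0.94566 ≈ 1482 billion.

$1,482 billion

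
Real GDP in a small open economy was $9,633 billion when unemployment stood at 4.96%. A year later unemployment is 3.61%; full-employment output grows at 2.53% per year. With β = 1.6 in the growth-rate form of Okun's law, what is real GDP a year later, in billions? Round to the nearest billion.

$10,085 billion

Δu = 3.61 - 4.96 = -1.35 points.
Okun's law (growth form): g_Y = g_Y* - β × Δu = 2.53 - 1.6 × (-1.35) = 2.53 + 2.16 = 4.69%.
Real GDP in the next year = 9633 × (1 + 4.69/100) = 9633 × 1.0469 ≈ 10085 billion.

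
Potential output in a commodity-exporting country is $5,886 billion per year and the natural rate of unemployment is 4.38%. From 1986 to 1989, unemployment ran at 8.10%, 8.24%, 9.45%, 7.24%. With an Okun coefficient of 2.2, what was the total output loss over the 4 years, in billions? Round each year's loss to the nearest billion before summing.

$2,009 billion

Year 1986: gap = -2.2 × (8.1 - 4.38) = -8.184%, loss ≈ 5886 × 8.184/100 ≈ 482.
Year 1987: gap = -2.2 × (8.24 - 4.38) = -8.492%, loss ≈ 5886 × 8.492/100 ≈ 500.
Year 1988: gap = -2.2 × (9.45 - 4.38) = -11.154%, loss ≈ 5886 × 11.154/100 ≈ 657.
Year 1989: gap = -2.2 × (7.24 - 4.38) = -6.292%, loss ≈ 5886 × 6.292/100 ≈ 370.
Total lost output = 482 + 500 + 657 + 370 = 2009 billion.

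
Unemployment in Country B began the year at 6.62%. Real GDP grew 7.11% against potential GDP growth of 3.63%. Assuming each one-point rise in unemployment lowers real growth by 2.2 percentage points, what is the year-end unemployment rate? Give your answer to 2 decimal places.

5.04%

Growth-rate Okun's law: g_Y = g_Y* - β × Δu, so Δu = (g_Y* - g_Y)/β.
Δu = (3.63 - 7.11)/2.2 = -3.48/2.2 = -1.58 percentage points.
Year-end unemployment = 6.62 - 1.58 = 5.04%.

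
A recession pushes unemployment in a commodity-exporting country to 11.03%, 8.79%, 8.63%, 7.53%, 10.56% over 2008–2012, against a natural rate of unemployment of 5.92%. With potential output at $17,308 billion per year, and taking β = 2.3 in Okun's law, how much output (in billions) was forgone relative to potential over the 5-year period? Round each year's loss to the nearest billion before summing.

Year 2008: gap = -2.3 × (11.03 - 5.92) = -11.753%, loss ≈ 17308 × 11.753/100 ≈ 2034.
Year 2009: gap = -2.3 × (8.79 - 5.92) = -6.601%, loss ≈ 17308 × 6.601/100 ≈ 1143.
Year 2010: gap = -2.3 × (8.63 - 5.92) = -6.233%, loss ≈ 17308 × 6.233/100 ≈ 1079.
Year 2011: gap = -2.3 × (7.53 - 5.92) = -3.703%, loss ≈ 17308 × 3.703/100 ≈ 641.
Year 2012: gap = -2.3 × (10.56 - 5.92) = -10.672%, loss ≈ 17308 × 10.672/100 ≈ 1847.
Total lost output = 2034 + 1143 + 1079 + 641 + 1847 = 6744 billion.

$6,744 billion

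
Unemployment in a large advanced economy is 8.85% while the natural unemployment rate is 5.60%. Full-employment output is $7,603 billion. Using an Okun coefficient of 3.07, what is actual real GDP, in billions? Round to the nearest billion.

Unemployment gap = 8.85 - 5.6 = 3.25 points, so the output gap is -3.07 × 3.25 = -9.9775%.
Actual GDP = 7603 × (1 - 9.9775/100) = 7603 × 0.900225 ≈ 6844 billion.

$6,844 billion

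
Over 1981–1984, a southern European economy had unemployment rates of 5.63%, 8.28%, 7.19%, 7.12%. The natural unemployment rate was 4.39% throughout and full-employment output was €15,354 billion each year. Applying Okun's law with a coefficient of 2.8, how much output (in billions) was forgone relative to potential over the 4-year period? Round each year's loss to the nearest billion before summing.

€4,583 billion

Year 1981: gap = -2.8 × (5.63 - 4.39) = -3.472%, loss ≈ 15354 × 3.472/100 ≈ 533.
Year 1982: gap = -2.8 × (8.28 - 4.39) = -10.892%, loss ≈ 15354 × 10.892/100 ≈ 1672.
Year 1983: gap = -2.8 × (7.19 - 4.39) = -7.84%, loss ≈ 15354 × 7.84/100 ≈ 1204.
Year 1984: gap = -2.8 × (7.12 - 4.39) = -7.644%, loss ≈ 15354 × 7.644/100 ≈ 1174.
Total lost output = 533 + 1672 + 1204 + 1174 = 4583 billion.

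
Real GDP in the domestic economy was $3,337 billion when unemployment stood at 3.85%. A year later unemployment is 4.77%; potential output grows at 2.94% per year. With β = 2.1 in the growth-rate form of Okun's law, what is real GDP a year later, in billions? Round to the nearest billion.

$3,371 billion

Δu = 4.77 - 3.85 = 0.92 points.
Okun's law (growth form): g_Y = g_Y* - β × Δu = 2.94 - 2.1 × (0.92) = 2.94 - 1.932 = 1.008%.
Real GDP in the next year = 3337 × (1 + 1.008/100) = 3337 × 1.01008 ≈ 3371 billion.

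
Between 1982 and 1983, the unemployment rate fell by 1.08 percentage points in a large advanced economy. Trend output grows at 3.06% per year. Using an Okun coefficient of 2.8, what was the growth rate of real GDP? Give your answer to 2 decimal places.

6.08%

Growth-rate Okun's law: g_Y = g_Y* - β × Δu.
g_Y = 3.06 - 2.8 × (-1.08) = 3.06 + 3.024 = 6.084%, i.e. 6.08% to 2 d.p.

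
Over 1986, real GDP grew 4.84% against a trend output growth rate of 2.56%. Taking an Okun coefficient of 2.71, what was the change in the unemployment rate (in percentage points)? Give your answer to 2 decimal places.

-0.84 percentage points

Growth-rate Okun's law: g_Y = g_Y* - β × Δu, so Δu = (g_Y* - g_Y)/β.
Δu = (2.56 - 4.84)/2.71 = -2.28/2.71 = -0.84 percentage points.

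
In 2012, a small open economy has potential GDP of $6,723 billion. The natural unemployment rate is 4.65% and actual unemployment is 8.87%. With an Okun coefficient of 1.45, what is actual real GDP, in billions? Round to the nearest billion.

$6,312 billion

Unemployment gap = 8.87 - 4.65 = 4.22 points, so the output gap is -1.45 × 4.22 = -6.119%.
Actual GDP = 6723 × (1 - 6.119/100) = 6723 × 0.93881 ≈ 6312 billion.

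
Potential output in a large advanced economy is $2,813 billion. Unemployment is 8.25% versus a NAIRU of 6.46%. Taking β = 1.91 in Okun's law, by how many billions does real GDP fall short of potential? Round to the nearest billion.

Output gap = -1.91 × (8.25 - 6.46) = -1.91 × 1.79 = -3.4189%.
Actual GDP ≈ 2813 × 0.965811 ≈ 2717 billion, so the shortfall is 2813 - 2717 = 96 billion.

$96 billion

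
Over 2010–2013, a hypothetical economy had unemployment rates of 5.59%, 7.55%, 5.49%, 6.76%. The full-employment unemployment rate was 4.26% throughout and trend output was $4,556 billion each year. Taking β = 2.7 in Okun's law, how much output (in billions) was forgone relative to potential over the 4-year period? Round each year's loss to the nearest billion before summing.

$1,028 billion

Year 2010: gap = -2.7 × (5.59 - 4.26) = -3.591%, loss ≈ 4556 × 3.591/100 ≈ 164.
Year 2011: gap = -2.7 × (7.55 - 4.26) = -8.883%, loss ≈ 4556 × 8.883/100 ≈ 405.
Year 2012: gap = -2.7 × (5.49 - 4.26) = -3.321%, loss ≈ 4556 × 3.321/100 ≈ 151.
Year 2013: gap = -2.7 × (6.76 - 4.26) = -6.75%, loss ≈ 4556 × 6.75/100 ≈ 308.
Total lost output = 164 + 405 + 151 + 308 = 1028 billion.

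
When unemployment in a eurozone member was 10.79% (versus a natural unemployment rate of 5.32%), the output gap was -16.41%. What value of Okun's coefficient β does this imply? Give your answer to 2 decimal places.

β ≈ 3.00

Okun's law: output gap = -β × (u - u*).
-16.41 = -β × (10.79 - 5.32) = -β × 5.47, so β = 16.41/5.47 = 3.00.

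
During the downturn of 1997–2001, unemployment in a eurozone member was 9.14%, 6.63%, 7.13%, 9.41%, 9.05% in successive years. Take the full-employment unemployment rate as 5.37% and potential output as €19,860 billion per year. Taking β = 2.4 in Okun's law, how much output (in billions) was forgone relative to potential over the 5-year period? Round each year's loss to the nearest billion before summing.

€6,917 billion

Year 1997: gap = -2.4 × (9.14 - 5.37) = -9.048%, loss ≈ 19860 × 9.048/100 ≈ 1797.
Year 1998: gap = -2.4 × (6.63 - 5.37) = -3.024%, loss ≈ 19860 × 3.024/100 ≈ 601.
Year 1999: gap = -2.4 × (7.13 - 5.37) = -4.224%, loss ≈ 19860 × 4.224/100 ≈ 839.
Year 2000: gap = -2.4 × (9.41 - 5.37) = -9.696%, loss ≈ 19860 × 9.696/100 ≈ 1926.
Year 2001: gap = -2.4 × (9.05 - 5.37) = -8.832%, loss ≈ 19860 × 8.832/100 ≈ 1754.
Total lost output = 1797 + 601 + 839 + 1926 + 1754 = 6917 billion.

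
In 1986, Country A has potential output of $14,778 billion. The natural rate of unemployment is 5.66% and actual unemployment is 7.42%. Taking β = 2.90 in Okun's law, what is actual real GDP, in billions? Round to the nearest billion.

Unemployment gap = 7.42 - 5.66 = 1.76 points, so the output gap is -2.9 × 1.76 = -5.104%.
Actual GDP = 14778 × (1 - 5.104/100) = 14778 × 0.94896 ≈ 14024 billion.

$14,024 billion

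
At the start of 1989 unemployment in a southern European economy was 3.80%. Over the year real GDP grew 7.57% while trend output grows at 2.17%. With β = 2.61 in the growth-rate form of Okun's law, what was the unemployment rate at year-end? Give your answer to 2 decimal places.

Growth-rate Okun's law: g_Y = g_Y* - β × Δu, so Δu = (g_Y* - g_Y)/β.
Δu = (2.17 - 7.57)/2.61 = -5.4/2.61 = -2.07 percentage points.
Year-end unemployment = 3.8 - 2.07 = 1.73%.

1.73%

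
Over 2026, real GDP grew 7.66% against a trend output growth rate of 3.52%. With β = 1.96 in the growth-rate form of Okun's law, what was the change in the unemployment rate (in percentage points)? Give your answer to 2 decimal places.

Growth-rate Okun's law: g_Y = g_Y* - β × Δu, so Δu = (g_Y* - g_Y)/β.
Δu = (3.52 - 7.66)/1.96 = -4.14/1.96 = -2.11 percentage points.

-2.11 percentage points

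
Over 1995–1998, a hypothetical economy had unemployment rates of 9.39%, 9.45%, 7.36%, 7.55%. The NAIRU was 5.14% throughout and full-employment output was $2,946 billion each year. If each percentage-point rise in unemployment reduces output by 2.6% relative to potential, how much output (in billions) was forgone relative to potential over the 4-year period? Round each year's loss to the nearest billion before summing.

Year 1995: gap = -2.6 × (9.39 - 5.14) = -11.05%, loss ≈ 2946 × 11.05/100 ≈ 326.
Year 1996: gap = -2.6 × (9.45 - 5.14) = -11.206%, loss ≈ 2946 × 11.206/100 ≈ 330.
Year 1997: gap = -2.6 × (7.36 - 5.14) = -5.772%, loss ≈ 2946 × 5.772/100 ≈ 170.
Year 1998: gap = -2.6 × (7.55 - 5.14) = -6.266%, loss ≈ 2946 × 6.266/100 ≈ 185.
Total lost output = 326 + 330 + 170 + 185 = 1011 billion.

$1,011 billion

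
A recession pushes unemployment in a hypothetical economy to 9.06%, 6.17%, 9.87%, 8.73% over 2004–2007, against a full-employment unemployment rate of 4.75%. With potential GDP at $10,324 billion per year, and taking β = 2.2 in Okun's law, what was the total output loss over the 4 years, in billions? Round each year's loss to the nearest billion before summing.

Year 2004: gap = -2.2 × (9.06 - 4.75) = -9.482%, loss ≈ 10324 × 9.482/100 ≈ 979.
Year 2005: gap = -2.2 × (6.17 - 4.75) = -3.124%, loss ≈ 10324 × 3.124/100 ≈ 323.
Year 2006: gap = -2.2 × (9.87 - 4.75) = -11.264%, loss ≈ 10324 × 11.264/100 ≈ 1163.
Year 2007: gap = -2.2 × (8.73 - 4.75) = -8.756%, loss ≈ 10324 × 8.756/100 ≈ 904.
Total lost output = 979 + 323 + 1163 + 904 = 3369 billion.

$3,369 billion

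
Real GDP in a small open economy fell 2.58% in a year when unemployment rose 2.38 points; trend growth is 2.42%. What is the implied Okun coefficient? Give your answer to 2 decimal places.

β ≈ 2.10

Growth form: g_Y = g_Y* - β × Δu, so β = (g_Y* - g_Y)/Δu.
β = (2.42 + 2.58)/2.38 = 5/2.38 = 2.10.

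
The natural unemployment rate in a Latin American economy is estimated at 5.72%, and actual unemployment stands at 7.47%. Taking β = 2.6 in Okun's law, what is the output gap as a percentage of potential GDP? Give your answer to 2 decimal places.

The unemployment gap is 7.47 - 5.72 = 1.75 percentage points.
Okun's law gives an output gap of -2.6 × 1.75 = -4.55%, i.e. 4.55% below potential.

-4.55%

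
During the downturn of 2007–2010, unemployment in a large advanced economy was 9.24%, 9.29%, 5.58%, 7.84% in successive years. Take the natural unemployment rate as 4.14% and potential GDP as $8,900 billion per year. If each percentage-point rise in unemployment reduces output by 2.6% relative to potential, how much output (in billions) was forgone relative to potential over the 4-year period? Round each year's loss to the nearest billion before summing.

$3,561 billion

Year 2007: gap = -2.6 × (9.24 - 4.14) = -13.26%, loss ≈ 8900 × 13.26/100 ≈ 1180.
Year 2008: gap = -2.6 × (9.29 - 4.14) = -13.39%, loss ≈ 8900 × 13.39/100 ≈ 1192.
Year 2009: gap = -2.6 × (5.58 - 4.14) = -3.744%, loss ≈ 8900 × 3.744/100 ≈ 333.
Year 2010: gap = -2.6 × (7.84 - 4.14) = -9.62%, loss ≈ 8900 × 9.62/100 ≈ 856.
Total lost output = 1180 + 1192 + 333 + 856 = 3561 billion.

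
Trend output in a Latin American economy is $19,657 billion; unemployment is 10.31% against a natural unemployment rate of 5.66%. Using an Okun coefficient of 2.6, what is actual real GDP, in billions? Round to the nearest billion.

$17,280 billion

Unemployment gap = 10.31 - 5.66 = 4.65 points, so the output gap is -2.6 × 4.65 = -12.09%.
Actual GDP = 19657 × (1 - 12.09/100) = 19657 × 0.8791 ≈ 17280 billion.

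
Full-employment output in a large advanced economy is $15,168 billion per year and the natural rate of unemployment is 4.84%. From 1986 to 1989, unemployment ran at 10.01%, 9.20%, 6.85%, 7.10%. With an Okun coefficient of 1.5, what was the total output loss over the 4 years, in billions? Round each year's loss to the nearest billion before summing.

Year 1986: gap = -1.5 × (10.01 - 4.84) = -7.755%, loss ≈ 15168 × 7.755/100 ≈ 1176.
Year 1987: gap = -1.5 × (9.2 - 4.84) = -6.54%, loss ≈ 15168 × 6.54/100 ≈ 992.
Year 1988: gap = -1.5 × (6.85 - 4.84) = -3.015%, loss ≈ 15168 × 3.015/100 ≈ 457.
Year 1989: gap = -1.5 × (7.1 - 4.84) = -3.39%, loss ≈ 15168 × 3.39/100 ≈ 514.
Total lost output = 1176 + 992 + 457 + 514 = 3139 billion.

$3,139 billion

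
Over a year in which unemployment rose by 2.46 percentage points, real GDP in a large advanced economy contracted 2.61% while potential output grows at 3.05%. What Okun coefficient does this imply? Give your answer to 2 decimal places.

Growth form: g_Y = g_Y* - β × Δu, so β = (g_Y* - g_Y)/Δu.
β = (3.05 + 2.61)/2.46 = 5.66/2.46 = 2.30.

β ≈ 2.30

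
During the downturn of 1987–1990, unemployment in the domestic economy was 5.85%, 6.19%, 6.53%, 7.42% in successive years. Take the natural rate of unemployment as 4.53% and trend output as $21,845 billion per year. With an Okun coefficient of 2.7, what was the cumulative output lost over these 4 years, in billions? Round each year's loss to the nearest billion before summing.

$4,643 billion

Year 1987: gap = -2.7 × (5.85 - 4.53) = -3.564%, loss ≈ 21845 × 3.564/100 ≈ 779.
Year 1988: gap = -2.7 × (6.19 - 4.53) = -4.482%, loss ≈ 21845 × 4.482/100 ≈ 979.
Year 1989: gap = -2.7 × (6.53 - 4.53) = -5.4%, loss ≈ 21845 × 5.4/100 ≈ 1180.
Year 1990: gap = -2.7 × (7.42 - 4.53) = -7.803%, loss ≈ 21845 × 7.803/100 ≈ 1705.
Total lost output = 779 + 979 + 1180 + 1705 = 4643 billion.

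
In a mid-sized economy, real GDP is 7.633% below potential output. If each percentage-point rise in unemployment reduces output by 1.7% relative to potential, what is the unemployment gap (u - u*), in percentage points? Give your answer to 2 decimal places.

4.49 percentage points

Okun's law: output gap = -β × (u - u*), so u - u* = -(output gap)/β.
u - u* = -(-7.633)/1.7 = 4.49 percentage points.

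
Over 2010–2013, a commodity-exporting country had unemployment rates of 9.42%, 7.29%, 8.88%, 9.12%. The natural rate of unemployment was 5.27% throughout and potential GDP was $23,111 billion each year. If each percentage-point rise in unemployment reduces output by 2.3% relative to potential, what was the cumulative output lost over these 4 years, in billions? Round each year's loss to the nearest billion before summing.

$7,245 billion

Year 2010: gap = -2.3 × (9.42 - 5.27) = -9.545%, loss ≈ 23111 × 9.545/100 ≈ 2206.
Year 2011: gap = -2.3 × (7.29 - 5.27) = -4.646%, loss ≈ 23111 × 4.646/100 ≈ 1074.
Year 2012: gap = -2.3 × (8.88 - 5.27) = -8.303%, loss ≈ 23111 × 8.303/100 ≈ 1919.
Year 2013: gap = -2.3 × (9.12 - 5.27) = -8.855%, loss ≈ 23111 × 8.855/100 ≈ 2046.
Total lost output = 2206 + 1074 + 1919 + 2046 = 7245 billion.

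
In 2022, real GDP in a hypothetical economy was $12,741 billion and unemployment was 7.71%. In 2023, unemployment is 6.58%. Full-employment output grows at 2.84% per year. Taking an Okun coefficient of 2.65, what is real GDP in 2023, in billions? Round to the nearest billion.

$13,484 billion

Δu = 6.58 - 7.71 = -1.13 points.
Okun's law (growth form): g_Y = g_Y* - β × Δu = 2.84 - 2.65 × (-1.13) = 2.84 + 2.9945 = 5.8345%.
Real GDP in the next year = 12741 × (1 + 5.8345/100) = 12741 × 1.058345 ≈ 13484 billion.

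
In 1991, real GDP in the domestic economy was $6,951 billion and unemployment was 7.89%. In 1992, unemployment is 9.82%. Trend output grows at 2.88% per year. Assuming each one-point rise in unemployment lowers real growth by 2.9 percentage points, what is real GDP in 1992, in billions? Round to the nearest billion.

Δu = 9.82 - 7.89 = 1.93 points.
Okun's law (growth form): g_Y = g_Y* - β × Δu = 2.88 - 2.9 × (1.93) = 2.88 - 5.597 = -2.717%.
Real GDP in the next year = 6951 × (1 - 2.717/100) = 6951 × 0.97283 ≈ 6762 billion.

$6,762 billion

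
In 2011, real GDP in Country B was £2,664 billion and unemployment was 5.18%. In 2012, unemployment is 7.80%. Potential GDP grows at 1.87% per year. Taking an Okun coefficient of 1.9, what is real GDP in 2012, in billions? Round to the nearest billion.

£2,581 billion

Δu = 7.8 - 5.18 = 2.62 points.
Okun's law (growth form): g_Y = g_Y* - β × Δu = 1.87 - 1.9 × (2.62) = 1.87 - 4.978 = -3.108%.
Real GDP in the next year = 2664 × (1 - 3.108/100) = 2664 × 0.96892 ≈ 2581 billion.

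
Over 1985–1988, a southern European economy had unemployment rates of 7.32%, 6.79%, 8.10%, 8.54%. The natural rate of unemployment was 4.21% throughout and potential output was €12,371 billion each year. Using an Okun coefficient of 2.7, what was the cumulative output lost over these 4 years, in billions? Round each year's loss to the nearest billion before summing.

€4,646 billion

Year 1985: gap = -2.7 × (7.32 - 4.21) = -8.397%, loss ≈ 12371 × 8.397/100 ≈ 1039.
Year 1986: gap = -2.7 × (6.79 - 4.21) = -6.966%, loss ≈ 12371 × 6.966/100 ≈ 862.
Year 1987: gap = -2.7 × (8.1 - 4.21) = -10.503%, loss ≈ 12371 × 10.503/100 ≈ 1299.
Year 1988: gap = -2.7 × (8.54 - 4.21) = -11.691%, loss ≈ 12371 × 11.691/100 ≈ 1446.
Total lost output = 1039 + 862 + 1299 + 1446 = 4646 billion.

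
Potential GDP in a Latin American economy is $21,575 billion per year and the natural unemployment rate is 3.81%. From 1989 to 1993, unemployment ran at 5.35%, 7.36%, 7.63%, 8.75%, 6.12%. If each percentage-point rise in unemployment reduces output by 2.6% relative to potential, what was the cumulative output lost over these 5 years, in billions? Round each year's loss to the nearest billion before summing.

Year 1989: gap = -2.6 × (5.35 - 3.81) = -4.004%, loss ≈ 21575 × 4.004/100 ≈ 864.
Year 1990: gap = -2.6 × (7.36 - 3.81) = -9.23%, loss ≈ 21575 × 9.23/100 ≈ 1991.
Year 1991: gap = -2.6 × (7.63 - 3.81) = -9.932%, loss ≈ 21575 × 9.932/100 ≈ 2143.
Year 1992: gap = -2.6 × (8.75 - 3.81) = -12.844%, loss ≈ 21575 × 12.844/100 ≈ 2771.
Year 1993: gap = -2.6 × (6.12 - 3.81) = -6.006%, loss ≈ 21575 × 6.006/100 ≈ 1296.
Total lost output = 864 + 1991 + 2143 + 2771 + 1296 = 9065 billion.

$9,065 billion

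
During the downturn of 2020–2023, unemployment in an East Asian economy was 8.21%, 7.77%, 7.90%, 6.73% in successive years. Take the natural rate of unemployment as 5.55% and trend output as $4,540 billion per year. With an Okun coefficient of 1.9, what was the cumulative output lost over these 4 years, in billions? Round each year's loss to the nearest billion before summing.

Year 2020: gap = -1.9 × (8.21 - 5.55) = -5.054%, loss ≈ 4540 × 5.054/100 ≈ 229.
Year 2021: gap = -1.9 × (7.77 - 5.55) = -4.218%, loss ≈ 4540 × 4.218/100 ≈ 191.
Year 2022: gap = -1.9 × (7.9 - 5.55) = -4.465%, loss ≈ 4540 × 4.465/100 ≈ 203.
Year 2023: gap = -1.9 × (6.73 - 5.55) = -2.242%, loss ≈ 4540 × 2.242/100 ≈ 102.
Total lost output = 229 + 191 + 203 + 102 = 725 billion.

$725 billion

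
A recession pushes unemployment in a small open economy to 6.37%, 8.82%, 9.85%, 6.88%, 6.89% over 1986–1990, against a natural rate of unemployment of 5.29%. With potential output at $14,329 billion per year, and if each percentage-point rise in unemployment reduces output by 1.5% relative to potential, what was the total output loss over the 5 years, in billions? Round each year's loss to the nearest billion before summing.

Year 1986: gap = -1.5 × (6.37 - 5.29) = -1.62%, loss ≈ 14329 × 1.62/100 ≈ 232.
Year 1987: gap = -1.5 × (8.82 - 5.29) = -5.295%, loss ≈ 14329 × 5.295/100 ≈ 759.
Year 1988: gap = -1.5 × (9.85 - 5.29) = -6.84%, loss ≈ 14329 × 6.84/100 ≈ 980.
Year 1989: gap = -1.5 × (6.88 - 5.29) = -2.385%, loss ≈ 14329 × 2.385/100 ≈ 342.
Year 1990: gap = -1.5 × (6.89 - 5.29) = -2.4%, loss ≈ 14329 × 2.4/100 ≈ 344.
Total lost output = 232 + 759 + 980 + 342 + 344 = 2657 billion.

$2,657 billion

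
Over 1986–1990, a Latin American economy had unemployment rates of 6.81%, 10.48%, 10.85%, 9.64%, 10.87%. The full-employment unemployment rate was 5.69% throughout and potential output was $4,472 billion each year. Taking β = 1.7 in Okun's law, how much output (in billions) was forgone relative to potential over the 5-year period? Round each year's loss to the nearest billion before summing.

$1,535 billion

Year 1986: gap = -1.7 × (6.81 - 5.69) = -1.904%, loss ≈ 4472 × 1.904/100 ≈ 85.
Year 1987: gap = -1.7 × (10.48 - 5.69) = -8.143%, loss ≈ 4472 × 8.143/100 ≈ 364.
Year 1988: gap = -1.7 × (10.85 - 5.69) = -8.772%, loss ≈ 4472 × 8.772/100 ≈ 392.
Year 1989: gap = -1.7 × (9.64 - 5.69) = -6.715%, loss ≈ 4472 × 6.715/100 ≈ 300.
Year 1990: gap = -1.7 × (10.87 - 5.69) = -8.806%, loss ≈ 4472 × 8.806/100 ≈ 394.
Total lost output = 85 + 364 + 392 + 300 + 394 = 1535 billion.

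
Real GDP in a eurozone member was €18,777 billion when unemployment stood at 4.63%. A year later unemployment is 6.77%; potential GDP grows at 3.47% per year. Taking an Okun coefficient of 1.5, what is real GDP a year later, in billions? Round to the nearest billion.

Δu = 6.77 - 4.63 = 2.14 points.
Okun's law (growth form): g_Y = g_Y* - β × Δu = 3.47 - 1.5 × (2.14) = 3.47 - 3.21 = 0.26%.
Real GDP in the next year = 18777 × (1 + 0.26/100) = 18777 × 1.0026 ≈ 18826 billion.

€18,826 billion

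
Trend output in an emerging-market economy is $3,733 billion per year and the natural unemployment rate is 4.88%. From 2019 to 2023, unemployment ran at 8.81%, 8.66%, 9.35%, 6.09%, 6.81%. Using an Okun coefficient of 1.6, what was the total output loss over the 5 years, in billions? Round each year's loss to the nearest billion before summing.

$915 billion

Year 2019: gap = -1.6 × (8.81 - 4.88) = -6.288%, loss ≈ 3733 × 6.288/100 ≈ 235.
Year 2020: gap = -1.6 × (8.66 - 4.88) = -6.048%, loss ≈ 3733 × 6.048/100 ≈ 226.
Year 2021: gap = -1.6 × (9.35 - 4.88) = -7.152%, loss ≈ 3733 × 7.152/100 ≈ 267.
Year 2022: gap = -1.6 × (6.09 - 4.88) = -1.936%, loss ≈ 3733 × 1.936/100 ≈ 72.
Year 2023: gap = -1.6 × (6.81 - 4.88) = -3.088%, loss ≈ 3733 × 3.088/100 ≈ 115.
Total lost output = 235 + 226 + 267 + 72 + 115 = 915 billion.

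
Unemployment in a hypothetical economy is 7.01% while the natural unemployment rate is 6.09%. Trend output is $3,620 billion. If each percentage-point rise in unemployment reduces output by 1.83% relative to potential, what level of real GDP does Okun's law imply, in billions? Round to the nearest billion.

Unemployment gap = 7.01 - 6.09 = 0.92 points, so the output gap is -1.83 × 0.92 = -1.6836%.
Actual GDP = 3620 × (1 - 1.6836/100) = 3620 × 0.983164 ≈ 3559 billion.

$3,559 billion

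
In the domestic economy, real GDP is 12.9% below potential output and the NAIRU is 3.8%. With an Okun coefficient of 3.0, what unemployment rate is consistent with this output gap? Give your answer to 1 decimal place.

8.1%

From Okun's law, u - u* = -(output gap)/β = -(-12.9)/3.0 = 4.3 points.
So u = 3.8 + 4.3 = 8.1%.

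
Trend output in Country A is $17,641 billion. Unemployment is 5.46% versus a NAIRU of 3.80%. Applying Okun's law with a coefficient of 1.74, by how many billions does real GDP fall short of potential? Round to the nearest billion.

Output gap = -1.74 × (5.46 - 3.8) = -1.74 × 1.66 = -2.8884%.
Actual GDP ≈ 17641 × 0.971116 ≈ 17131 billion, so the shortfall is 17641 - 17131 = 510 billion.

$510 billion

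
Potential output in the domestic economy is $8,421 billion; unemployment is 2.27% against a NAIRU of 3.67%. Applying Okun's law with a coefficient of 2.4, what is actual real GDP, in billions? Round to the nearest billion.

$8,704 billion

Unemployment gap = 2.27 - 3.67 = -1.4 points, so the output gap is -2.4 × (-1.4) = 3.36%.
Actual GDP = 8421 × (1 + 3.36/100) = 8421 × 1.0336 ≈ 8704 billion.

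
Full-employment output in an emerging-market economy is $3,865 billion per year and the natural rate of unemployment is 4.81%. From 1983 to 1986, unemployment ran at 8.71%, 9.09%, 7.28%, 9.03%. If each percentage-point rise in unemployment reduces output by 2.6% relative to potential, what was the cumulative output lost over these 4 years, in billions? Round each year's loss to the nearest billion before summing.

Year 1983: gap = -2.6 × (8.71 - 4.81) = -10.14%, loss ≈ 3865 × 10.14/100 ≈ 392.
Year 1984: gap = -2.6 × (9.09 - 4.81) = -11.128%, loss ≈ 3865 × 11.128/100 ≈ 430.
Year 1985: gap = -2.6 × (7.28 - 4.81) = -6.422%, loss ≈ 3865 × 6.422/100 ≈ 248.
Year 1986: gap = -2.6 × (9.03 - 4.81) = -10.972%, loss ≈ 3865 × 10.972/100 ≈ 424.
Total lost output = 392 + 430 + 248 + 424 = 1494 billion.

$1,494 billion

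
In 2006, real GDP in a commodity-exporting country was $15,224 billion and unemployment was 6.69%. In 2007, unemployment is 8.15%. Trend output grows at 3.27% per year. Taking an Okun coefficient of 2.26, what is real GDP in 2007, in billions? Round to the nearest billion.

$15,219 billion

Δu = 8.15 - 6.69 = 1.46 points.
Okun's law (growth form): g_Y = g_Y* - β × Δu = 3.27 - 2.26 × (1.46) = 3.27 - 3.2996 = -0.0296%.
Real GDP in the next year = 15224 × (1 - 0.0296/100) = 15224 × 0.999704 ≈ 15219 billion.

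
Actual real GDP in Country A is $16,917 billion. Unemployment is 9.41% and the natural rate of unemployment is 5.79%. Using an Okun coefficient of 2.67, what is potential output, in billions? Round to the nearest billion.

$18,727 billion

Unemployment gap = 9.41 - 5.79 = 3.62 points, so output gap = -2.67 × 3.62 = -9.6654%.
Since Y = Y* × (1 + gap/100), Y* = 16917/0.903346 ≈ 18727 billion.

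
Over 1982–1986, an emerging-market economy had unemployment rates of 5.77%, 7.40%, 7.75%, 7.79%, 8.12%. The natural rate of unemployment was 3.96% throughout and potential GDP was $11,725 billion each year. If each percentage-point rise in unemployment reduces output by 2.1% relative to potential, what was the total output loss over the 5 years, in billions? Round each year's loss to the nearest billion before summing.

$4,193 billion

Year 1982: gap = -2.1 × (5.77 - 3.96) = -3.801%, loss ≈ 11725 × 3.801/100 ≈ 446.
Year 1983: gap = -2.1 × (7.4 - 3.96) = -7.224%, loss ≈ 11725 × 7.224/100 ≈ 847.
Year 1984: gap = -2.1 × (7.75 - 3.96) = -7.959%, loss ≈ 11725 × 7.959/100 ≈ 933.
Year 1985: gap = -2.1 × (7.79 - 3.96) = -8.043%, loss ≈ 11725 × 8.043/100 ≈ 943.
Year 1986: gap = -2.1 × (8.12 - 3.96) = -8.736%, loss ≈ 11725 × 8.736/100 ≈ 1024.
Total lost output = 446 + 847 + 933 + 943 + 1024 = 4193 billion.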